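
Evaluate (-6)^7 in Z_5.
Using Fermat: (-6)^{4} ≡ 1 (mod 5). 7 ≡ 3 (mod 4). So (-6)^{7} ≡ (-6)^{3} ≡ 4 (mod 5)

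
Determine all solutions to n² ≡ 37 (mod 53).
The square roots of 37 mod 53 are 14 and 39. Verify: 14² = 196 ≡ 37 (mod 53)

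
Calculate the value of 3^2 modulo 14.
3^{2} = 9 ≡ 9 mod 14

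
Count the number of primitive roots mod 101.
There are φ(101-1) = φ(100) = 40 primitive roots modulo 101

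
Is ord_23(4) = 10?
Powers of 4 mod 23: 4^1≡4, 4^2≡16, 4^3≡18, 4^4≡3, 4^5≡12, 4^6≡2, 4^7≡8, 4^8≡9, 4^9≡13, 4^10≡6, 4^11≡1. 4^10≡6≢1, so ord ≠ 10. No, the actual order is 11.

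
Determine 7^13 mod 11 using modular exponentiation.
Using Fermat: 7^{10} ≡ 1 mod 11. 13 ≡ 3 mod 10. So 7^{13} ≡ 7^{3} ≡ 2 mod 11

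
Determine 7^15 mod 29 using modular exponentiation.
By repeated squaring mod 29: 7^{1}≡7, 7^{2}≡20, 7^{4}≡23, 7^{8}≡7. Then 7^{15} = 7^{8+4+2+1} ≡ 7 × 23 × 20 × 7 ≡ 7 mod 29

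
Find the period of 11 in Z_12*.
Powers of 11 mod 12: 11^1≡11, 11^2≡1. ord_12(11) = 2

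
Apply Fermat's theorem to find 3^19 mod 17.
By Fermat: 3^{16} ≡ 1 mod 17. So 3^{19} = 3^{16} · 3^{3} ≡ 3^{3} ≡ 10 mod 17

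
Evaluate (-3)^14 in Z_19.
By repeated squaring (mod 19): (-3)^{1}≡16, (-3)^{2}≡9, (-3)^{4}≡5, (-3)^{8}≡6. Then (-3)^{14} = (-3)^{8+4+2} ≡ 6 × 5 × 9 ≡ 4 (mod 19)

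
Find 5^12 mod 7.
Using Fermat: 5^{6} ≡ 1 mod 7. 12 ≡ 0 mod 6. So 5^{12} ≡ 5^{0} ≡ 1 mod 7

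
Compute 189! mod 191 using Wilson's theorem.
(190)! = (189)! × (190) ≡ -1 mod 191. So (189)! ≡ -1 × (190)^(-1) ≡ (-1)×(-1) = 1 mod 191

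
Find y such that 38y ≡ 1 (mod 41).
Since 41 is prime, by Fermat 38^(-1) ≡ 38^{39} ≡ 27 (mod 41). Verify: 38 × 27 = 1026 ≡ 1 (mod 41)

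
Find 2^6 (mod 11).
By repeated squaring (mod 11): 2^{1}≡2, 2^{2}≡4, 2^{4}≡5. Then 2^{6} = 2^{4+2} ≡ 5 × 4 ≡ 9 (mod 11)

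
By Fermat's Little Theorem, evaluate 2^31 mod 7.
By Fermat: 2^{6} ≡ 1 (mod 7). 31 = 5×6 + 1. So 2^{31} ≡ 2^{1} ≡ 2 (mod 7)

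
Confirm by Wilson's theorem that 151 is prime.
(150)! mod 151 = 150. Since this equals -1 mod 151, Wilson confirms 151 is prime.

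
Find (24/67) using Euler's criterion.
(24/67) = 24^{33} mod 67 = 1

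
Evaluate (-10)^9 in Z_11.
By repeated squaring (mod 11): (-10)^{1}≡1, (-10)^{2}≡1, (-10)^{4}≡1, (-10)^{8}≡1. Then (-10)^{9} = (-10)^{8+1} ≡ 1 × 1 ≡ 1 (mod 11)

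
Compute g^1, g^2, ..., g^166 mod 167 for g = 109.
109^1, 109^2, ..., 109^{166} mod 167: [109, 24, 111, 75, 159, 130, 142, 114, 68, 64, 129, 33, 90, 124, 156, 137, 70, 115, 10, 88, 73, 108, 82, 87, 131, 84, 138, 12, 139, 121, 163, 65, 71, 57, 34, 32, 148, 100, 45, 62, 78, 152, 35, 141, 5, 44, 120, 54, 41, 127, 149, 42, 69, 6, 153, 144, 165, 116, 119, 112, 17, 16, 74, 50, 106, 31, 39, 76, 101, 154, 86, 22, 60, 27, 104, 147, 158, 21, 118, 3, 160, 72, 166, 58, 143, 56, 92, 8, 37, 25, 53, 99, 103, 38, 134, 77, 43, 11, 30, 97, 52, 157, 79, 94, 59, 85, 80, 36, 83, 29, 155, 28, 46, 4, 102, 96, 110, 133, 135, 19, 67, 122, 105, 89, 15, 132, 26, 162, 123, 47, 113, 126, 40, 18, 125, 98, 161, 14, 23, 2, 51, 48, 55, 150, 151, 93, 117, 61, 136, 128, 91, 66, 13, 81, 145, 107, 140, 63, 20, 9, 146, 49, 164, 7, 95, 1]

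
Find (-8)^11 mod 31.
By repeated squaring mod 31: (-8)^{1}≡23, (-8)^{2}≡2, (-8)^{4}≡4, (-8)^{8}≡16. Then (-8)^{11} = (-8)^{8+2+1} ≡ 16 × 2 × 23 ≡ 23 mod 31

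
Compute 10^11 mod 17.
By repeated squaring (mod 17): 10^{1}≡10, 10^{2}≡15, 10^{4}≡4, 10^{8}≡16. Then 10^{11} = 10^{8+2+1} ≡ 16 × 15 × 10 ≡ 3 (mod 17)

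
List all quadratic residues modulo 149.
Quadratic residues modulo 149: {1, 4, 5, 6, 7, 9, 16, 17, 19, 20, 22, 24, 25, 26, 28, 29, 30, 31, 33, 35, 36, 37, 39, 42, 45, 46, 47, 49, 53, 54, 61, 63, 64, 67, 68, 69, 73, 76, 80, 81, 82, 85, 86, 88, 95, 96, 100, 102, 103, 104, 107, 110, 112, 113, 114, 116, 118, 119, 120, 121, 123, 124, 125, 127, 129, 130, 132, 133, 140, 142, 143, 144, 145, 148}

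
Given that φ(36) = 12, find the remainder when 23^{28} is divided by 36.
By Euler: 23^{12} ≡ 1 (mod 36) since gcd(23, 36) = 1. 28 = 2×12 + 4. So 23^{28} ≡ 23^{4} ≡ 13 (mod 36)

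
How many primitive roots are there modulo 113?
Number of primitive roots mod 113 = φ(p-1) = φ(112) = 48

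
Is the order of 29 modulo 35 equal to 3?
Powers of 29 mod 35: 29^1≡29, 29^2≡1. Already 29^2≡1, so the order is 2 < 3. No, the actual order is 2.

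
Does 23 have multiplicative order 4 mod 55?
Powers of 23 mod 55: 23^1≡23, 23^2≡34, 23^3≡12, 23^4≡1. First k with 23^k≡1 is k=4. Yes, ord_55(23) = 4.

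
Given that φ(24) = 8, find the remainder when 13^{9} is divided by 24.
By Euler: 13^{8} ≡ 1 mod 24 since gcd(13, 24) = 1. 9 = 1×8 + 1. So 13^{9} ≡ 13^{1} ≡ 13 mod 24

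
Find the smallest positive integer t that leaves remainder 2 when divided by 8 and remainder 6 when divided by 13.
M = 8 × 13 = 104. M₁ = 13, y₁ ≡ 5 mod 8. M₂ = 8, y₂ ≡ 5 mod 13. t = 2×13×5 + 6×8×5 ≡ 58 mod 104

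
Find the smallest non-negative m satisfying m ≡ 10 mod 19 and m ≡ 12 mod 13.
M = 19 × 13 = 247. M₁ = 13, y₁ ≡ 3 mod 19. M₂ = 19, y₂ ≡ 11 mod 13. m = 10×13×3 + 12×19×11 ≡ 181 mod 247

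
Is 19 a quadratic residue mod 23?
By Euler's criterion: 19^{11} ≡ 22 (mod 23). Since this equals -1 (≡ 22), 19 is not a QR.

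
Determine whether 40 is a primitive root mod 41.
40^{2} ≡ 1 mod 41 and 2 < 40, so ord_41(40) = 2 ≠ 40 and 40 is not a primitive root.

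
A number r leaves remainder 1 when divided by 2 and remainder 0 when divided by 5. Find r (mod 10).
M = 2 × 5 = 10. M₁ = 5, y₁ ≡ 1 (mod 2). M₂ = 2, y₂ ≡ 3 (mod 5). r = 1×5×1 + 0×2×3 ≡ 5 (mod 10)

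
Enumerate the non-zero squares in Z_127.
Squares in Z_127*: {1, 2, 4, 8, 9, 11, 13, 15, 16, 17, 18, 19, 21, 22, 25, 26, 30, 31, 32, 34, 35, 36, 37, 38, 41, 42, 44, 47, 49, 50, 52, 60, 61, 62, 64, 68, 69, 70, 71, 72, 73, 74, 76, 79, 81, 82, 84, 87, 88, 94, 98, 99, 100, 103, 104, 107, 113, 115, 117, 120, 121, 122, 124}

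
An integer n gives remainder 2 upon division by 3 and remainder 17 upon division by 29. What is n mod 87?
M = 3 × 29 = 87. M₁ = 29, y₁ ≡ 2 mod 3. M₂ = 3, y₂ ≡ 10 mod 29. n = 2×29×2 + 17×3×10 ≡ 17 mod 87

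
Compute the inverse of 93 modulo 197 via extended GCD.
Extended GCD: 93(-36) + 197(17) = 1. So 93^(-1) ≡ -36 ≡ 161 mod 197. Verify: 93 × 161 = 14973 ≡ 1 mod 197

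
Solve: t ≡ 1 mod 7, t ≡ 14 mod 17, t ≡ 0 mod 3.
M = 7 × 17 × 3 = 357. M₁ = 51, y₁ ≡ 4 mod 7. M₂ = 21, y₂ ≡ 13 mod 17. M₃ = 119, y₃ ≡ 2 mod 3. t = 1×51×4 + 14×21×13 + 0×119×2 ≡ 99 mod 357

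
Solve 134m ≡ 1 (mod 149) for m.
Since 149 is prime, by Fermat 134^(-1) ≡ 134^{147} ≡ 139 (mod 149). Verify: 134 × 139 = 18626 ≡ 1 (mod 149)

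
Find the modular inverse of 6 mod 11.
Since 11 is prime, by Fermat 6^(-1) ≡ 6^{9} ≡ 2 mod 11. Verify: 6 × 2 = 12 ≡ 1 mod 11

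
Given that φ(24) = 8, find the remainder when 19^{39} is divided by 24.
By Euler: 19^{8} ≡ 1 mod 24 since gcd(19, 24) = 1. 39 = 4×8 + 7. So 19^{39} ≡ 19^{7} ≡ 19 mod 24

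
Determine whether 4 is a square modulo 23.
By Euler's criterion: 4^{11} ≡ 1 mod 23. Since this equals 1, 4 is a QR.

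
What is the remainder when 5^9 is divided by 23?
By repeated squaring mod 23: 5^{1}≡5, 5^{2}≡2, 5^{4}≡4, 5^{8}≡16. Then 5^{9} = 5^{8+1} ≡ 16 × 5 ≡ 11 mod 23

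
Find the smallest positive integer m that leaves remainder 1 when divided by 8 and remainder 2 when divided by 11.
M = 8 × 11 = 88. M₁ = 11, y₁ ≡ 3 (mod 8). M₂ = 8, y₂ ≡ 7 (mod 11). m = 1×11×3 + 2×8×7 ≡ 57 (mod 88)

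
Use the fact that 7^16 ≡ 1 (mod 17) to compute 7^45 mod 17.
By Fermat: 7^{16} ≡ 1 (mod 17). 45 = 2×16 + 13. So 7^{45} ≡ 7^{13} ≡ 6 (mod 17)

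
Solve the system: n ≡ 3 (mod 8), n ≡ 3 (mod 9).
M = 8 × 9 = 72. M₁ = 9, y₁ ≡ 1 (mod 8). M₂ = 8, y₂ ≡ 8 (mod 9). n = 3×9×1 + 3×8×8 ≡ 3 (mod 72)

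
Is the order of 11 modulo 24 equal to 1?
Powers of 11 mod 24: 11^1≡11, 11^2≡1. 11^1≡11≢1, so ord ≠ 1. No, the actual order is 2.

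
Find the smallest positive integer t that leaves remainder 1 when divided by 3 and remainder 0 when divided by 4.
M = 3 × 4 = 12. M₁ = 4, y₁ ≡ 1 (mod 3). M₂ = 3, y₂ ≡ 3 (mod 4). t = 1×4×1 + 0×3×3 ≡ 4 (mod 12)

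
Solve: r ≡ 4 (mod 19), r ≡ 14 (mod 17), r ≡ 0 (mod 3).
M = 19 × 17 × 3 = 969. M₁ = 51, y₁ ≡ 3 (mod 19). M₂ = 57, y₂ ≡ 3 (mod 17). M₃ = 323, y₃ ≡ 2 (mod 3). r = 4×51×3 + 14×57×3 + 0×323×2 ≡ 99 (mod 969)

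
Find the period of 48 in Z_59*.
Powers of 48 mod 59: 48^1≡48, 48^2≡3, 48^3≡26, 48^4≡9, 48^5≡19, 48^6≡27, 48^7≡57, 48^8≡22, 48^9≡53, 48^10≡7, 48^11≡41, 48^12≡21, 48^13≡5, 48^14≡4, 48^15≡15, 48^16≡12, 48^17≡45, 48^18≡36, 48^19≡17, 48^20≡49, 48^21≡51, 48^22≡29, 48^23≡35, 48^24≡28, 48^25≡46, 48^26≡25, 48^27≡20, 48^28≡16, 48^29≡1. Order = 29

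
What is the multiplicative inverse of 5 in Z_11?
Since 11 is prime, by Fermat 5^(-1) ≡ 5^{9} ≡ 9 (mod 11). Verify: 5 × 9 = 45 ≡ 1 (mod 11)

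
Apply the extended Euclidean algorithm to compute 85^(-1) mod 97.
Extended GCD: 85(8) + 97(-7) = 1. So 85^(-1) ≡ 8 (mod 97). Verify: 85 × 8 = 680 ≡ 1 (mod 97)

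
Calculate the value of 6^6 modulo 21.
By repeated squaring (mod 21): 6^{1}≡6, 6^{2}≡15, 6^{4}≡15. Then 6^{6} = 6^{4+2} ≡ 15 × 15 ≡ 15 (mod 21)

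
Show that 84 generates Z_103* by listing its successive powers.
84^1, 84^2, ..., 84^{102} mod 103: [84, 52, 42, 26, 21, 13, 62, 58, 31, 29, 67, 66, 85, 33, 94, 68, 47, 34, 75, 17, 89, 60, 96, 30, 48, 15, 24, 59, 12, 81, 6, 92, 3, 46, 53, 23, 78, 63, 39, 83, 71, 93, 87, 98, 95, 49, 99, 76, 101, 38, 102, 19, 51, 61, 77, 82, 90, 41, 45, 72, 74, 36, 37, 18, 70, 9, 35, 56, 69, 28, 86, 14, 43, 7, 73, 55, 88, 79, 44, 91, 22, 97, 11, 100, 57, 50, 80, 25, 40, 64, 20, 32, 10, 16, 5, 8, 54, 4, 27, 2, 65, 1]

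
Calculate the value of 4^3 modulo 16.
4^{3} = 64 ≡ 0 mod 16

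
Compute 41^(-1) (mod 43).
Since 43 is prime, by Fermat 41^(-1) ≡ 41^{41} ≡ 21 (mod 43). Verify: 41 × 21 = 861 ≡ 1 (mod 43)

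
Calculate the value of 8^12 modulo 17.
By repeated squaring mod 17: 8^{1}≡8, 8^{2}≡13, 8^{4}≡16, 8^{8}≡1. Then 8^{12} = 8^{8+4} ≡ 1 × 16 ≡ 16 mod 17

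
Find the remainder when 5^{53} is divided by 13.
By Fermat: 5^{12} ≡ 1 (mod 13). 53 = 4×12 + 5. So 5^{53} ≡ 5^{5} ≡ 5 (mod 13)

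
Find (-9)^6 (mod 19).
By repeated squaring (mod 19): (-9)^{1}≡10, (-9)^{2}≡5, (-9)^{4}≡6. Then (-9)^{6} = (-9)^{4+2} ≡ 6 × 5 ≡ 11 (mod 19)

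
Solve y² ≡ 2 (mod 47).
The square roots of 2 mod 47 are 7 and 40. Verify: 7² = 49 ≡ 2 (mod 47)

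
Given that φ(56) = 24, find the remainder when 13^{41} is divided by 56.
By Euler: 13^{24} ≡ 1 mod 56 since gcd(13, 56) = 1. 41 = 1×24 + 17. So 13^{41} ≡ 13^{17} ≡ 13 mod 56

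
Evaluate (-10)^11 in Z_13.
By repeated squaring mod 13: (-10)^{1}≡3, (-10)^{2}≡9, (-10)^{4}≡3, (-10)^{8}≡9. Then (-10)^{11} = (-10)^{8+2+1} ≡ 9 × 9 × 3 ≡ 9 mod 13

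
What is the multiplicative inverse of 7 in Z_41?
Since 41 is prime, by Fermat 7^(-1) ≡ 7^{39} ≡ 6 mod 41. Verify: 7 × 6 = 42 ≡ 1 mod 41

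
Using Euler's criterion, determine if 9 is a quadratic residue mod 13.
By Euler's criterion: 9^{6} ≡ 1 mod 13. Since this equals 1, 9 is a QR.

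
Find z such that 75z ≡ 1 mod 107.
Since 107 is prime, by Fermat 75^(-1) ≡ 75^{105} ≡ 10 mod 107. Verify: 75 × 10 = 750 ≡ 1 mod 107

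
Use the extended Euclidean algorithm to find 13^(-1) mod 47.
Extended GCD: 13(-18) + 47(5) = 1. So 13^(-1) ≡ -18 ≡ 29 mod 47. Verify: 13 × 29 = 377 ≡ 1 mod 47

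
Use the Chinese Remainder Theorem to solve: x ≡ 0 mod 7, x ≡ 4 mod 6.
M = 7 × 6 = 42. M₁ = 6, y₁ ≡ 6 mod 7. M₂ = 7, y₂ ≡ 1 mod 6. x = 0×6×6 + 4×7×1 ≡ 28 mod 42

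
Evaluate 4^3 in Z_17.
4^{3} = 64 ≡ 13 mod 17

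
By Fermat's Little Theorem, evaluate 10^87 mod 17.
By Fermat: 10^{16} ≡ 1 (mod 17). 87 = 5×16 + 7. So 10^{87} ≡ 10^{7} ≡ 5 (mod 17)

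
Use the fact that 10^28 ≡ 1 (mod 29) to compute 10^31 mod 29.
By Fermat: 10^{28} ≡ 1 (mod 29). So 10^{31} = 10^{28} · 10^{3} ≡ 10^{3} ≡ 14 (mod 29)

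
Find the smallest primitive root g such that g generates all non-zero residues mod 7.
g = 3. For each prime q|6: 3^{3}≡6, 3^{2}≡2, none ≡ 1, so ord_7(3) = 6 and 3 is a primitive root.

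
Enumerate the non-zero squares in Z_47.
Squares in Z_47*: {1, 2, 3, 4, 6, 7, 8, 9, 12, 14, 16, 17, 18, 21, 24, 25, 27, 28, 32, 34, 36, 37, 42}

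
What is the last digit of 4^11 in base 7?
Using Fermat: 4^{6} ≡ 1 mod 7. 11 ≡ 5 mod 6. So 4^{11} ≡ 4^{5} ≡ 2 mod 7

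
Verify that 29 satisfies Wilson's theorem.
(28)! mod 29 = 28. Since this equals -1 (mod 29), Wilson confirms 29 is prime.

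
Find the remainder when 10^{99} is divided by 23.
By Fermat: 10^{22} ≡ 1 (mod 23). 99 = 4×22 + 11. So 10^{99} ≡ 10^{11} ≡ 22 (mod 23)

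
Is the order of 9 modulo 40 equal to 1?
Powers of 9 mod 40: 9^1≡9, 9^2≡1. 9^1≡9≢1, so ord ≠ 1. No, the actual order is 2.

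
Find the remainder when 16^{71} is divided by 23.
By Fermat: 16^{22} ≡ 1 mod 23. 71 = 3×22 + 5. So 16^{71} ≡ 16^{5} ≡ 6 mod 23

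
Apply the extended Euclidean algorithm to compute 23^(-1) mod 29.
Extended GCD: 23(-5) + 29(4) = 1. So 23^(-1) ≡ -5 ≡ 24 mod 29. Verify: 23 × 24 = 552 ≡ 1 mod 29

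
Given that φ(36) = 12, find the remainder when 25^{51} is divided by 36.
By Euler: 25^{12} ≡ 1 mod 36 since gcd(25, 36) = 1. 51 = 4×12 + 3. So 25^{51} ≡ 25^{3} ≡ 1 mod 36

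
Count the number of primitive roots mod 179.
Number of primitive roots mod 179 = φ(p-1) = φ(178) = 88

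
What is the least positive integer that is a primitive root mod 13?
g = 2. Powers: [2, 4, 8, 3, 6, 12, ...] generates all 12 non-zero residues.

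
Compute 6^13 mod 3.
By repeated squaring mod 3: 6^{1}≡0, 6^{2}≡0, 6^{4}≡0, 6^{8}≡0. Then 6^{13} = 6^{8+4+1} ≡ 0 × 0 × 0 ≡ 0 mod 3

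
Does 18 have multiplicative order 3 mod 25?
Powers of 18 mod 25: 18^1≡18, 18^2≡24, 18^3≡7, 18^4≡1. 18^3≡7≢1, so ord ≠ 3. No, the actual order is 4.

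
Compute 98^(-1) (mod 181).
Since 181 is prime, by Fermat 98^(-1) ≡ 98^{179} ≡ 157 (mod 181). Verify: 98 × 157 = 15386 ≡ 1 (mod 181)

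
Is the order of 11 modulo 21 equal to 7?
Powers of 11 mod 21: 11^1≡11, 11^2≡16, 11^3≡8, 11^4≡4, 11^5≡2, 11^6≡1. Already 11^6≡1, so the order is 6 < 7. No, the actual order is 6.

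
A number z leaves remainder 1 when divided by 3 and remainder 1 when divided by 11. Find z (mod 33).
M = 3 × 11 = 33. M₁ = 11, y₁ ≡ 2 (mod 3). M₂ = 3, y₂ ≡ 4 (mod 11). z = 1×11×2 + 1×3×4 ≡ 1 (mod 33)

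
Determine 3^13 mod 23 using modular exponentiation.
By repeated squaring (mod 23): 3^{1}≡3, 3^{2}≡9, 3^{4}≡12, 3^{8}≡6. Then 3^{13} = 3^{8+4+1} ≡ 6 × 12 × 3 ≡ 9 (mod 23)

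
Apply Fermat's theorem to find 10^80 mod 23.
By Fermat: 10^{22} ≡ 1 mod 23. 80 = 3×22 + 14. So 10^{80} ≡ 10^{14} ≡ 12 mod 23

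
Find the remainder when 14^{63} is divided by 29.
By Fermat: 14^{28} ≡ 1 (mod 29). 63 = 2×28 + 7. So 14^{63} ≡ 14^{7} ≡ 12 (mod 29)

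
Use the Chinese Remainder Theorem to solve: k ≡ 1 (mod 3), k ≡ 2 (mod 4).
M = 3 × 4 = 12. M₁ = 4, y₁ ≡ 1 (mod 3). M₂ = 3, y₂ ≡ 3 (mod 4). k = 1×4×1 + 2×3×3 ≡ 10 (mod 12)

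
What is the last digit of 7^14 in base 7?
By repeated squaring (mod 7): 7^{1}≡0, 7^{2}≡0, 7^{4}≡0, 7^{8}≡0. Then 7^{14} = 7^{8+4+2} ≡ 0 × 0 × 0 ≡ 0 (mod 7)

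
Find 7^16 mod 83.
By repeated squaring mod 83: 7^{1}≡7, 7^{2}≡49, 7^{4}≡77, 7^{8}≡36, 7^{16}≡51. So 7^{16} ≡ 51 mod 83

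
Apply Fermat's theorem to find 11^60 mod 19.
By Fermat: 11^{18} ≡ 1 mod 19. 60 = 3×18 + 6. So 11^{60} ≡ 11^{6} ≡ 1 mod 19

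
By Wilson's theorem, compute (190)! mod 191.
By Wilson's theorem, (190)! ≡ -1 ≡ 190 mod 191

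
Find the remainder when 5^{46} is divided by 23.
By Fermat: 5^{22} ≡ 1 (mod 23). 46 = 2×22 + 2. So 5^{46} ≡ 5^{2} ≡ 2 (mod 23)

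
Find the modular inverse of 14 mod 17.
Since 17 is prime, by Fermat 14^(-1) ≡ 14^{15} ≡ 11 mod 17. Verify: 14 × 11 = 154 ≡ 1 mod 17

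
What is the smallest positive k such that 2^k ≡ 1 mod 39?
Powers of 2 mod 39: 2^1≡2, 2^2≡4, 2^3≡8, 2^4≡16, 2^5≡32, 2^6≡25, 2^7≡11, 2^8≡22, 2^9≡5, 2^10≡10, 2^11≡20, 2^12≡1. So the order of 2 is 12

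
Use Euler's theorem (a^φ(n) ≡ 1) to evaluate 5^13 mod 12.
By Euler: 5^{4} ≡ 1 (mod 12) since gcd(5, 12) = 1. 13 = 3×4 + 1. So 5^{13} ≡ 5^{1} ≡ 5 (mod 12)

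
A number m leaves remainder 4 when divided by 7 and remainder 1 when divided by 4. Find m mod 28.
M = 7 × 4 = 28. M₁ = 4, y₁ ≡ 2 mod 7. M₂ = 7, y₂ ≡ 3 mod 4. m = 4×4×2 + 1×7×3 ≡ 25 mod 28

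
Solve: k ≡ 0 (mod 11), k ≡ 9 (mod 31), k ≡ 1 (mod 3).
M = 11 × 31 × 3 = 1023. M₁ = 93, y₁ ≡ 9 (mod 11). M₂ = 33, y₂ ≡ 16 (mod 31). M₃ = 341, y₃ ≡ 2 (mod 3). k = 0×93×9 + 9×33×16 + 1×341×2 ≡ 319 (mod 1023)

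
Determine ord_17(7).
Powers of 7 mod 17: 7^1≡7, 7^2≡15, 7^3≡3, 7^4≡4, 7^5≡11, 7^6≡9, 7^7≡12, 7^8≡16, 7^9≡10, 7^10≡2, 7^11≡14, 7^12≡13, 7^13≡6, 7^14≡8, 7^15≡5, 7^16≡1. So the order of 7 is 16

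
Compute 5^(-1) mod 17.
Since 17 is prime, by Fermat 5^(-1) ≡ 5^{15} ≡ 7 mod 17. Verify: 5 × 7 = 35 ≡ 1 mod 17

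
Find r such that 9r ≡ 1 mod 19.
Since 19 is prime, by Fermat 9^(-1) ≡ 9^{17} ≡ 17 mod 19. Verify: 9 × 17 = 153 ≡ 1 mod 19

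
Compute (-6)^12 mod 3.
By repeated squaring (mod 3): (-6)^{1}≡0, (-6)^{2}≡0, (-6)^{4}≡0, (-6)^{8}≡0. Then (-6)^{12} = (-6)^{8+4} ≡ 0 × 0 ≡ 0 (mod 3)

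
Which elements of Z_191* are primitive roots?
There are φ(190) = 72 primitive roots mod 191: {19, 21, 22, 28, 29, 33, 35, 42, 44, 47, 53, 56, 57, 58, 61, 62, 63, 71, 73, 74, 76, 83, 87, 88, 89, 91, 93, 94, 95, 99, 101, 105, 106, 110, 111, 112, 113, 114, 116, 119, 123, 124, 126, 127, 131, 132, 137, 140, 141, 143, 145, 146, 148, 151, 157, 164, 165, 167, 168, 171, 173, 174, 175, 176, 178, 179, 181, 182, 183, 187, 188, 189}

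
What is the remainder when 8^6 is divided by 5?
Using Fermat: 8^{4} ≡ 1 (mod 5). 6 ≡ 2 (mod 4). So 8^{6} ≡ 8^{2} ≡ 4 (mod 5)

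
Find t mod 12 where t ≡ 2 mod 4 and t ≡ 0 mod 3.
M = 4 × 3 = 12. M₁ = 3, y₁ ≡ 3 mod 4. M₂ = 4, y₂ ≡ 1 mod 3. t = 2×3×3 + 0×4×1 ≡ 6 mod 12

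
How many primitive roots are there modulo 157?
Number of primitive roots mod 157 = φ(p-1) = φ(156) = 48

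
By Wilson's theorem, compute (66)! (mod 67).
By Wilson's theorem, (66)! ≡ -1 ≡ 66 (mod 67)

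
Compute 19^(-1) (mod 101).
Since 101 is prime, by Fermat 19^(-1) ≡ 19^{99} ≡ 16 (mod 101). Verify: 19 × 16 = 304 ≡ 1 (mod 101)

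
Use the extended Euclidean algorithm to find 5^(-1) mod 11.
Extended GCD: 5(-2) + 11(1) = 1. So 5^(-1) ≡ -2 ≡ 9 mod 11. Verify: 5 × 9 = 45 ≡ 1 mod 11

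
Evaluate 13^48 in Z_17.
Using Fermat: 13^{16} ≡ 1 mod 17. 48 ≡ 0 mod 16. So 13^{48} ≡ 13^{0} ≡ 1 mod 17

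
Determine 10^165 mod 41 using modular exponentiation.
Using Fermat: 10^{40} ≡ 1 mod 41. 165 ≡ 5 mod 40. So 10^{165} ≡ 10^{5} ≡ 1 mod 41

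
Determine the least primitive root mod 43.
g = 3. Powers: [3, 9, 27, 38, 28, 41, 37, ...] generates all 42 non-zero residues.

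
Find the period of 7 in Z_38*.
Powers of 7 mod 38: 7^1≡7, 7^2≡11, 7^3≡1. ord_38(7) = 3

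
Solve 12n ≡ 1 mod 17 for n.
Since 17 is prime, by Fermat 12^(-1) ≡ 12^{15} ≡ 10 mod 17. Verify: 12 × 10 = 120 ≡ 1 mod 17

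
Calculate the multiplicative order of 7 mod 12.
Powers of 7 mod 12: 7^1≡7, 7^2≡1. Order = 2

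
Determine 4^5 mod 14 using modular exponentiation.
By repeated squaring (mod 14): 4^{1}≡4, 4^{2}≡2, 4^{4}≡4. Then 4^{5} = 4^{4+1} ≡ 4 × 4 ≡ 2 (mod 14)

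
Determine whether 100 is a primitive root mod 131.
100^{65} ≡ 1 mod 131 and 65 < 130, so ord_131(100) = 65 ≠ 130 and 100 is not a primitive root.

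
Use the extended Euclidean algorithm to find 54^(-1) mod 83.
Extended GCD: 54(20) + 83(-13) = 1. So 54^(-1) ≡ 20 mod 83. Verify: 54 × 20 = 1080 ≡ 1 mod 83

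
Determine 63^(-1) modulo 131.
Since 131 is prime, by Fermat 63^(-1) ≡ 63^{129} ≡ 52 (mod 131). Verify: 63 × 52 = 3276 ≡ 1 (mod 131)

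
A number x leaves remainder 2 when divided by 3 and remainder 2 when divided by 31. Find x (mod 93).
M = 3 × 31 = 93. M₁ = 31, y₁ ≡ 1 (mod 3). M₂ = 3, y₂ ≡ 21 (mod 31). x = 2×31×1 + 2×3×21 ≡ 2 (mod 93)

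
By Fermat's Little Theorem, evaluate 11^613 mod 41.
By Fermat: 11^{40} ≡ 1 (mod 41). 613 ≡ 13 (mod 40). So 11^{613} ≡ 11^{13} ≡ 7 (mod 41)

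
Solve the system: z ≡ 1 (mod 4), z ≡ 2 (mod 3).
M = 4 × 3 = 12. M₁ = 3, y₁ ≡ 3 (mod 4). M₂ = 4, y₂ ≡ 1 (mod 3). z = 1×3×3 + 2×4×1 ≡ 5 (mod 12)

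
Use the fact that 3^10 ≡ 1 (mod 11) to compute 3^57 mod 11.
By Fermat: 3^{10} ≡ 1 (mod 11). 57 = 5×10 + 7. So 3^{57} ≡ 3^{7} ≡ 9 (mod 11)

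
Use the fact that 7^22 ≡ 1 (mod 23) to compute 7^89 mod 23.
By Fermat: 7^{22} ≡ 1 (mod 23). 89 = 4×22 + 1. So 7^{89} ≡ 7^{1} ≡ 7 (mod 23)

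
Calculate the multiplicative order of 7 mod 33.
Powers of 7 mod 33: 7^1≡7, 7^2≡16, 7^3≡13, 7^4≡25, 7^5≡10, 7^6≡4, 7^7≡28, 7^8≡31, 7^9≡19, 7^10≡1. Order = 10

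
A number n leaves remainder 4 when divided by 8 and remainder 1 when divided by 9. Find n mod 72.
M = 8 × 9 = 72. M₁ = 9, y₁ ≡ 1 mod 8. M₂ = 8, y₂ ≡ 8 mod 9. n = 4×9×1 + 1×8×8 ≡ 28 mod 72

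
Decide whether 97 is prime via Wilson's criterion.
(96)! mod 97 = 96. Since 96 ≡ -1 mod 97, 97 is prime.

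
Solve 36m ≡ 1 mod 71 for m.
Since 71 is prime, by Fermat 36^(-1) ≡ 36^{69} ≡ 2 mod 71. Verify: 36 × 2 = 72 ≡ 1 mod 71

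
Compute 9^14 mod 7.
Using Fermat: 9^{6} ≡ 1 (mod 7). 14 ≡ 2 (mod 6). So 9^{14} ≡ 9^{2} ≡ 4 (mod 7)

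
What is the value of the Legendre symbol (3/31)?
(3/31) = 3^{15} mod 31 = -1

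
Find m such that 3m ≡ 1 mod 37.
Since 37 is prime, by Fermat 3^(-1) ≡ 3^{35} ≡ 25 mod 37. Verify: 3 × 25 = 75 ≡ 1 mod 37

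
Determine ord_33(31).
Powers of 31 mod 33: 31^1≡31, 31^2≡4, 31^3≡25, 31^4≡16, 31^5≡1. So the order of 31 is 5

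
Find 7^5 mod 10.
By repeated squaring mod 10: 7^{1}≡7, 7^{2}≡9, 7^{4}≡1. Then 7^{5} = 7^{4+1} ≡ 1 × 7 ≡ 7 mod 10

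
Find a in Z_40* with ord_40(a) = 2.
39 has order 2 mod 40 since 39^{2} ≡ 1 (mod 40) and no smaller power works.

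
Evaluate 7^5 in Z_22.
By repeated squaring mod 22: 7^{1}≡7, 7^{2}≡5, 7^{4}≡3. Then 7^{5} = 7^{4+1} ≡ 3 × 7 ≡ 21 mod 22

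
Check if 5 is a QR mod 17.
By Euler's criterion: 5^{8} ≡ 16 mod 17. Since this equals -1 (≡ 16), 5 is not a QR.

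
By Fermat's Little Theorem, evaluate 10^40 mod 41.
By Fermat's Little Theorem, 10^{40} ≡ 1 mod 41 since 41 is prime and gcd(10, 41) = 1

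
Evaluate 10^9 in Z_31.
By repeated squaring (mod 31): 10^{1}≡10, 10^{2}≡7, 10^{4}≡18, 10^{8}≡14. Then 10^{9} = 10^{8+1} ≡ 14 × 10 ≡ 16 (mod 31)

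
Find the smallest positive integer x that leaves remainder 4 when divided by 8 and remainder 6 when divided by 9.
M = 8 × 9 = 72. M₁ = 9, y₁ ≡ 1 (mod 8). M₂ = 8, y₂ ≡ 8 (mod 9). x = 4×9×1 + 6×8×8 ≡ 60 (mod 72)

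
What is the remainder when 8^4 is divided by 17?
8^{4} = 4096 ≡ 16 (mod 17)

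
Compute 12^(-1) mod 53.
Since 53 is prime, by Fermat 12^(-1) ≡ 12^{51} ≡ 31 mod 53. Verify: 12 × 31 = 372 ≡ 1 mod 53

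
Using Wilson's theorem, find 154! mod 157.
(156)! = (154)! × (155) × (156) ≡ -1 mod 157. So (154)! ≡ -1 × [(156)(155)]^(-1) ≡ 78 mod 157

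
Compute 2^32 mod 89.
By repeated squaring (mod 89): 2^{1}≡2, 2^{2}≡4, 2^{4}≡16, 2^{8}≡78, 2^{16}≡32, 2^{32}≡45. So 2^{32} ≡ 45 (mod 89)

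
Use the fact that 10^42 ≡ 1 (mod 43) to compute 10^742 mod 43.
By Fermat: 10^{42} ≡ 1 (mod 43). 742 ≡ 28 (mod 42). So 10^{742} ≡ 10^{28} ≡ 6 (mod 43)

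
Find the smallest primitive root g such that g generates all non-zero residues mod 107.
g = 2. Powers: [2, 4, 8, 16, 32, 64, ...] generates all 106 non-zero residues.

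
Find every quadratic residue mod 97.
Quadratic residues modulo 97: {1, 2, 3, 4, 6, 8, 9, 11, 12, 16, 18, 22, 24, 25, 27, 31, 32, 33, 35, 36, 43, 44, 47, 48, 49, 50, 53, 54, 61, 62, 64, 65, 66, 70, 72, 73, 75, 79, 81, 85, 86, 88, 89, 91, 93, 94, 95, 96}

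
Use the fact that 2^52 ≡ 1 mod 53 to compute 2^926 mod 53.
By Fermat: 2^{52} ≡ 1 mod 53. 926 ≡ 42 mod 52. So 2^{926} ≡ 2^{42} ≡ 25 mod 53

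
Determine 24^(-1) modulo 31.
Since 31 is prime, by Fermat 24^(-1) ≡ 24^{29} ≡ 22 mod 31. Verify: 24 × 22 = 528 ≡ 1 mod 31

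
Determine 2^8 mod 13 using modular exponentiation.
By repeated squaring (mod 13): 2^{1}≡2, 2^{2}≡4, 2^{4}≡3, 2^{8}≡9. So 2^{8} ≡ 9 (mod 13)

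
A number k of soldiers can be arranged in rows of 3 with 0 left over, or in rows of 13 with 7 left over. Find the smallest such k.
M = 3 × 13 = 39. M₁ = 13, y₁ ≡ 1 mod 3. M₂ = 3, y₂ ≡ 9 mod 13. k = 0×13×1 + 7×3×9 ≡ 33 mod 39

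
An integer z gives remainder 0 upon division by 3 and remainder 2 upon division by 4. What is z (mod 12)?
M = 3 × 4 = 12. M₁ = 4, y₁ ≡ 1 (mod 3). M₂ = 3, y₂ ≡ 3 (mod 4). z = 0×4×1 + 2×3×3 ≡ 6 (mod 12)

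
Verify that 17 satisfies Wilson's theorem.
(16)! mod 17 = 16. Since this equals -1 mod 17, Wilson confirms 17 is prime.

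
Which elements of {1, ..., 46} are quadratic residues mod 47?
Squares in Z_47*: {1, 2, 3, 4, 6, 7, 8, 9, 12, 14, 16, 17, 18, 21, 24, 25, 27, 28, 32, 34, 36, 37, 42}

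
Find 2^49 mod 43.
Using Fermat: 2^{42} ≡ 1 mod 43. 49 ≡ 7 mod 42. So 2^{49} ≡ 2^{7} ≡ 42 mod 43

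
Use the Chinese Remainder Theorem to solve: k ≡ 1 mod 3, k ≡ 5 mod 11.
M = 3 × 11 = 33. M₁ = 11, y₁ ≡ 2 mod 3. M₂ = 3, y₂ ≡ 4 mod 11. k = 1×11×2 + 5×3×4 ≡ 16 mod 33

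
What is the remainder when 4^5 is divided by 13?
By repeated squaring (mod 13): 4^{1}≡4, 4^{2}≡3, 4^{4}≡9. Then 4^{5} = 4^{4+1} ≡ 9 × 4 ≡ 10 (mod 13)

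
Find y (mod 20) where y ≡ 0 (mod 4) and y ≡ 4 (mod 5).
M = 4 × 5 = 20. M₁ = 5, y₁ ≡ 1 (mod 4). M₂ = 4, y₂ ≡ 4 (mod 5). y = 0×5×1 + 4×4×4 ≡ 4 (mod 20)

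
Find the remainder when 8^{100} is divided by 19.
By Fermat: 8^{18} ≡ 1 (mod 19). 100 = 5×18 + 10. So 8^{100} ≡ 8^{10} ≡ 11 (mod 19)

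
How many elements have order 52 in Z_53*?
There are φ(53-1) = φ(52) = 24 primitive roots modulo 53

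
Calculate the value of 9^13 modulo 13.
Using Fermat: 9^{12} ≡ 1 mod 13. 13 ≡ 1 mod 12. So 9^{13} ≡ 9^{1} ≡ 9 mod 13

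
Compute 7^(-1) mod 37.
Since 37 is prime, by Fermat 7^(-1) ≡ 7^{35} ≡ 16 mod 37. Verify: 7 × 16 = 112 ≡ 1 mod 37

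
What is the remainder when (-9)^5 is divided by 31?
By repeated squaring (mod 31): (-9)^{1}≡22, (-9)^{2}≡19, (-9)^{4}≡20. Then (-9)^{5} = (-9)^{4+1} ≡ 20 × 22 ≡ 6 (mod 31)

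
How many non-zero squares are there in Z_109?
For prime 109, there are (p-1)/2 = (109-1)/2 = 54 quadratic residues (excluding 0).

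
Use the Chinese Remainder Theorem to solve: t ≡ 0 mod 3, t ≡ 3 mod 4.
M = 3 × 4 = 12. M₁ = 4, y₁ ≡ 1 mod 3. M₂ = 3, y₂ ≡ 3 mod 4. t = 0×4×1 + 3×3×3 ≡ 3 mod 12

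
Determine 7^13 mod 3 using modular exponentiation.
Using Fermat: 7^{2} ≡ 1 (mod 3). 13 ≡ 1 (mod 2). So 7^{13} ≡ 7^{1} ≡ 1 (mod 3)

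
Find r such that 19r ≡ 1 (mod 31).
Since 31 is prime, by Fermat 19^(-1) ≡ 19^{29} ≡ 18 (mod 31). Verify: 19 × 18 = 342 ≡ 1 (mod 31)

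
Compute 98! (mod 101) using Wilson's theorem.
(100)! = (98)! × (99) × (100) ≡ -1 (mod 101). So (98)! ≡ -1 × [(100)(99)]^(-1) ≡ 50 (mod 101)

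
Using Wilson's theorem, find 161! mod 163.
(162)! = (161)! × (162) ≡ -1 (mod 163). So (161)! ≡ -1 × (162)^(-1) ≡ (-1)×(-1) = 1 (mod 163)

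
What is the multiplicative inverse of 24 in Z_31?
Since 31 is prime, by Fermat 24^(-1) ≡ 24^{29} ≡ 22 (mod 31). Verify: 24 × 22 = 528 ≡ 1 (mod 31)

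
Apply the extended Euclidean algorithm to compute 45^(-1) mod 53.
Extended GCD: 45(-20) + 53(17) = 1. So 45^(-1) ≡ -20 ≡ 33 (mod 53). Verify: 45 × 33 = 1485 ≡ 1 (mod 53)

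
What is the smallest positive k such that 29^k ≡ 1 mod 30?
Powers of 29 mod 30: 29^1≡29, 29^2≡1. So the order of 29 is 2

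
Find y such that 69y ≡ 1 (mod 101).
Since 101 is prime, by Fermat 69^(-1) ≡ 69^{99} ≡ 41 (mod 101). Verify: 69 × 41 = 2829 ≡ 1 (mod 101)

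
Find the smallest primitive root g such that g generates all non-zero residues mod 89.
g = 3. For each prime q|88: 3^{44}≡88, 3^{8}≡64, none ≡ 1, so ord_89(3) = 88 and 3 is a primitive root.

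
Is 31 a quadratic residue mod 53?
By Euler's criterion: 31^{26} ≡ 52 (mod 53). Since this equals -1 (≡ 52), 31 is not a QR.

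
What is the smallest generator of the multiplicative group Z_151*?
g = 6. For each prime q|150: 6^{75}≡150, 6^{50}≡32, 6^{30}≡59, none ≡ 1, so ord_151(6) = 150 and 6 is a primitive root.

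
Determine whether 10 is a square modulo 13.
By Euler's criterion: 10^{6} ≡ 1 (mod 13). Since this equals 1, 10 is a QR.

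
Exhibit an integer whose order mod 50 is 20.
3 has order 20 mod 50 since 3^{20} ≡ 1 mod 50 and no smaller power works.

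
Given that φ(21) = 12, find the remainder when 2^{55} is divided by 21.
By Euler: 2^{12} ≡ 1 mod 21 since gcd(2, 21) = 1. 55 = 4×12 + 7. So 2^{55} ≡ 2^{7} ≡ 2 mod 21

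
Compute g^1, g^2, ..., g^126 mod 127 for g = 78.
78^1, 78^2, ..., 78^{126} mod 127: [78, 115, 80, 17, 56, 50, 90, 35, 63, 88, 6, 87, 55, 99, 102, 82, 46, 32, 83, 124, 20, 36, 14, 76, 86, 104, 111, 22, 65, 117, 109, 120, 89, 84, 75, 8, 116, 31, 5, 9, 67, 19, 85, 26, 123, 69, 48, 61, 59, 30, 54, 21, 114, 2, 29, 103, 33, 34, 112, 100, 53, 70, 126, 49, 12, 47, 110, 71, 77, 37, 92, 64, 39, 121, 40, 72, 28, 25, 45, 81, 95, 44, 3, 107, 91, 113, 51, 41, 23, 16, 105, 62, 10, 18, 7, 38, 43, 52, 119, 11, 96, 122, 118, 60, 108, 42, 101, 4, 58, 79, 66, 68, 97, 73, 106, 13, 125, 98, 24, 94, 93, 15, 27, 74, 57, 1]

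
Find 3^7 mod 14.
By repeated squaring mod 14: 3^{1}≡3, 3^{2}≡9, 3^{4}≡11. Then 3^{7} = 3^{4+2+1} ≡ 11 × 9 × 3 ≡ 3 mod 14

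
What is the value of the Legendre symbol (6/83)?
(6/83) = 6^{41} mod 83 = -1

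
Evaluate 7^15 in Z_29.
By repeated squaring (mod 29): 7^{1}≡7, 7^{2}≡20, 7^{4}≡23, 7^{8}≡7. Then 7^{15} = 7^{8+4+2+1} ≡ 7 × 23 × 20 × 7 ≡ 7 (mod 29)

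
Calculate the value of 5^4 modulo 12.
5^{4} = 625 ≡ 1 (mod 12)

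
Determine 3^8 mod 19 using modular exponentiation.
By repeated squaring (mod 19): 3^{1}≡3, 3^{2}≡9, 3^{4}≡5, 3^{8}≡6. So 3^{8} ≡ 6 (mod 19)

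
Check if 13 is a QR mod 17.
By Euler's criterion: 13^{8} ≡ 1 mod 17. Since this equals 1, 13 is a QR.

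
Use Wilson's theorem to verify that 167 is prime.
(166)! mod 167 = 166. Since this equals -1 (mod 167), Wilson confirms 167 is prime.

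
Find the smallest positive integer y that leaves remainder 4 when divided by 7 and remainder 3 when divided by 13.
M = 7 × 13 = 91. M₁ = 13, y₁ ≡ 6 (mod 7). M₂ = 7, y₂ ≡ 2 (mod 13). y = 4×13×6 + 3×7×2 ≡ 81 (mod 91)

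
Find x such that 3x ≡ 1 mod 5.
Since 5 is prime, by Fermat 3^(-1) ≡ 3^{3} ≡ 2 mod 5. Verify: 3 × 2 = 6 ≡ 1 mod 5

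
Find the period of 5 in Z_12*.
Powers of 5 mod 12: 5^1≡5, 5^2≡1. Order = 2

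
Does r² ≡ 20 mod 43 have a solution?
By Euler's criterion: 20^{21} ≡ 42 mod 43. Since this equals -1 (≡ 42), 20 is not a QR.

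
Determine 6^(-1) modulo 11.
Since 11 is prime, by Fermat 6^(-1) ≡ 6^{9} ≡ 2 mod 11. Verify: 6 × 2 = 12 ≡ 1 mod 11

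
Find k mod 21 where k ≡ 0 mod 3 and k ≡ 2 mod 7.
M = 3 × 7 = 21. M₁ = 7, y₁ ≡ 1 mod 3. M₂ = 3, y₂ ≡ 5 mod 7. k = 0×7×1 + 2×3×5 ≡ 9 mod 21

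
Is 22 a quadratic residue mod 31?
By Euler's criterion: 22^{15} ≡ 30 mod 31. Since this equals -1 (≡ 30), 22 is not a QR.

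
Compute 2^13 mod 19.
By repeated squaring (mod 19): 2^{1}≡2, 2^{2}≡4, 2^{4}≡16, 2^{8}≡9. Then 2^{13} = 2^{8+4+1} ≡ 9 × 16 × 2 ≡ 3 (mod 19)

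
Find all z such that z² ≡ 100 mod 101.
The square roots of 100 mod 101 are 91 and 10. Verify: 91² = 8281 ≡ 100 mod 101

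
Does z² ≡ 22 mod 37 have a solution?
By Euler's criterion: 22^{18} ≡ 36 mod 37. Since this equals -1 (≡ 36), 22 is not a QR.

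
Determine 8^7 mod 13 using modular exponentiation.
By repeated squaring (mod 13): 8^{1}≡8, 8^{2}≡12, 8^{4}≡1. Then 8^{7} = 8^{4+2+1} ≡ 1 × 12 × 8 ≡ 5 (mod 13)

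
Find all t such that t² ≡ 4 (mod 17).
The square roots of 4 mod 17 are 2 and 15. Verify: 2² = 4 ≡ 4 (mod 17)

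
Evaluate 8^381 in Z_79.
Using Fermat: 8^{78} ≡ 1 (mod 79). 381 ≡ 69 (mod 78). So 8^{381} ≡ 8^{69} ≡ 67 (mod 79)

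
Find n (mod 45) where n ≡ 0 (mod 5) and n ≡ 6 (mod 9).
M = 5 × 9 = 45. M₁ = 9, y₁ ≡ 4 (mod 5). M₂ = 5, y₂ ≡ 2 (mod 9). n = 0×9×4 + 6×5×2 ≡ 15 (mod 45)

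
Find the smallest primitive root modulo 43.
g = 3. Powers: [3, 9, 27, 38, 28, 41, 37, ...] generates all 42 non-zero residues.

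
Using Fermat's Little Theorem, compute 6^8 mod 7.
By Fermat: 6^{6} ≡ 1 (mod 7). So 6^{8} = 6^{6} · 6^{2} ≡ 6^{2} ≡ 1 (mod 7)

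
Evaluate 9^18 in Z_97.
By repeated squaring mod 97: 9^{1}≡9, 9^{2}≡81, 9^{4}≡62, 9^{8}≡61, 9^{16}≡35. Then 9^{18} = 9^{16+2} ≡ 35 × 81 ≡ 22 mod 97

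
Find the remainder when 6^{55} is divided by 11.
By Fermat: 6^{10} ≡ 1 (mod 11). 55 = 5×10 + 5. So 6^{55} ≡ 6^{5} ≡ 10 (mod 11)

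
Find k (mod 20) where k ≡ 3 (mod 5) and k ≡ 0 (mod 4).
M = 5 × 4 = 20. M₁ = 4, y₁ ≡ 4 (mod 5). M₂ = 5, y₂ ≡ 1 (mod 4). k = 3×4×4 + 0×5×1 ≡ 8 (mod 20)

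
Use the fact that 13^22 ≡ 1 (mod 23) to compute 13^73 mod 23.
By Fermat: 13^{22} ≡ 1 (mod 23). 73 = 3×22 + 7. So 13^{73} ≡ 13^{7} ≡ 9 (mod 23)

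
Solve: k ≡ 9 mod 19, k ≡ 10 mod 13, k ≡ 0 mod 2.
M = 19 × 13 × 2 = 494. M₁ = 26, y₁ ≡ 11 mod 19. M₂ = 38, y₂ ≡ 12 mod 13. M₃ = 247, y₃ ≡ 1 mod 2. k = 9×26×11 + 10×38×12 + 0×247×1 ≡ 218 mod 494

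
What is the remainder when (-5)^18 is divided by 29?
By repeated squaring (mod 29): (-5)^{1}≡24, (-5)^{2}≡25, (-5)^{4}≡16, (-5)^{8}≡24, (-5)^{16}≡25. Then (-5)^{18} = (-5)^{16+2} ≡ 25 × 25 ≡ 16 (mod 29)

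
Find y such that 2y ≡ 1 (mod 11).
Since 11 is prime, by Fermat 2^(-1) ≡ 2^{9} ≡ 6 (mod 11). Verify: 2 × 6 = 12 ≡ 1 (mod 11)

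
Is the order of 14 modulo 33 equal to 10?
Powers of 14 mod 33: 14^1≡14, 14^2≡31, 14^3≡5, 14^4≡4, 14^5≡23, 14^6≡25, 14^7≡20, 14^8≡16, 14^9≡26, 14^10≡1. First k with 14^k≡1 is k=10. Yes, ord_33(14) = 10.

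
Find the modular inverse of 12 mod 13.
Since 13 is prime, by Fermat 12^(-1) ≡ 12^{11} ≡ 12 mod 13. Verify: 12 × 12 = 144 ≡ 1 mod 13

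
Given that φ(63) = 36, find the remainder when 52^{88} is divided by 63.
By Euler: 52^{36} ≡ 1 mod 63 since gcd(52, 63) = 1. 88 = 2×36 + 16. So 52^{88} ≡ 52^{16} ≡ 25 mod 63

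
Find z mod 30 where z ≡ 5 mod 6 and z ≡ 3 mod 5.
M = 6 × 5 = 30. M₁ = 5, y₁ ≡ 5 mod 6. M₂ = 6, y₂ ≡ 1 mod 5. z = 5×5×5 + 3×6×1 ≡ 23 mod 30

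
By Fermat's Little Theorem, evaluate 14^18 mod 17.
By Fermat: 14^{16} ≡ 1 (mod 17). So 14^{18} = 14^{16} · 14^{2} ≡ 14^{2} ≡ 9 (mod 17)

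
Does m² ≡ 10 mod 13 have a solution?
By Euler's criterion: 10^{6} ≡ 1 mod 13. Since this equals 1, 10 is a QR.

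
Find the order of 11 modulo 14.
Powers of 11 mod 14: 11^1≡11, 11^2≡9, 11^3≡1. So the order of 11 is 3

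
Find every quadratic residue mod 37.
Squares in Z_37*: {1, 3, 4, 7, 9, 10, 11, 12, 16, 21, 25, 26, 27, 28, 30, 33, 34, 36}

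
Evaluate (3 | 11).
(3/11) = 3^{5} mod 11 = 1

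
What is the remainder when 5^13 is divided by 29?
By repeated squaring (mod 29): 5^{1}≡5, 5^{2}≡25, 5^{4}≡16, 5^{8}≡24. Then 5^{13} = 5^{8+4+1} ≡ 24 × 16 × 5 ≡ 6 (mod 29)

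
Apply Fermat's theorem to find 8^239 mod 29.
By Fermat: 8^{28} ≡ 1 mod 29. 239 ≡ 15 mod 28. So 8^{239} ≡ 8^{15} ≡ 21 mod 29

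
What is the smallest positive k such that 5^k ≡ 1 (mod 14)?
Powers of 5 mod 14: 5^1≡5, 5^2≡11, 5^3≡13, 5^4≡9, 5^5≡3, 5^6≡1. So the order of 5 is 6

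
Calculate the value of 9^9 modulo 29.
By repeated squaring (mod 29): 9^{1}≡9, 9^{2}≡23, 9^{4}≡7, 9^{8}≡20. Then 9^{9} = 9^{8+1} ≡ 20 × 9 ≡ 6 (mod 29)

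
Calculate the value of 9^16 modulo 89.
By repeated squaring (mod 89): 9^{1}≡9, 9^{2}≡81, 9^{4}≡64, 9^{8}≡2, 9^{16}≡4. So 9^{16} ≡ 4 (mod 89)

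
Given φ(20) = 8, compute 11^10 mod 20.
By Euler: 11^{8} ≡ 1 mod 20 since gcd(11, 20) = 1. 10 = 1×8 + 2. So 11^{10} ≡ 11^{2} ≡ 1 mod 20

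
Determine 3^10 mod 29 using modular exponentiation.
By repeated squaring mod 29: 3^{1}≡3, 3^{2}≡9, 3^{4}≡23, 3^{8}≡7. Then 3^{10} = 3^{8+2} ≡ 7 × 9 ≡ 5 mod 29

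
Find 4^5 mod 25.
By repeated squaring mod 25: 4^{1}≡4, 4^{2}≡16, 4^{4}≡6. Then 4^{5} = 4^{4+1} ≡ 6 × 4 ≡ 24 mod 25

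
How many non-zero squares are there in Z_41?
The squaring map on Z_41* is 2-to-1, so there are (40)/2 = 20 QRs.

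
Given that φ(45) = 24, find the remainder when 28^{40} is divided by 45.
By Euler: 28^{24} ≡ 1 mod 45 since gcd(28, 45) = 1. 40 = 1×24 + 16. So 28^{40} ≡ 28^{16} ≡ 1 mod 45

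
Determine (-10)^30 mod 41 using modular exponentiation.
By repeated squaring mod 41: (-10)^{1}≡31, (-10)^{2}≡18, (-10)^{4}≡37, (-10)^{8}≡16, (-10)^{16}≡10. Then (-10)^{30} = (-10)^{16+8+4+2} ≡ 10 × 16 × 37 × 18 ≡ 1 mod 41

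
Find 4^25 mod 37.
By repeated squaring mod 37: 4^{1}≡4, 4^{2}≡16, 4^{4}≡34, 4^{8}≡9, 4^{16}≡7. Then 4^{25} = 4^{16+8+1} ≡ 7 × 9 × 4 ≡ 30 mod 37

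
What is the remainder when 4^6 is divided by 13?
By repeated squaring mod 13: 4^{1}≡4, 4^{2}≡3, 4^{4}≡9. Then 4^{6} = 4^{4+2} ≡ 9 × 3 ≡ 1 mod 13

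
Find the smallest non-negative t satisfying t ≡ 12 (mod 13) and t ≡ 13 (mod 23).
M = 13 × 23 = 299. M₁ = 23, y₁ ≡ 4 (mod 13). M₂ = 13, y₂ ≡ 16 (mod 23). t = 12×23×4 + 13×13×16 ≡ 220 (mod 299)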